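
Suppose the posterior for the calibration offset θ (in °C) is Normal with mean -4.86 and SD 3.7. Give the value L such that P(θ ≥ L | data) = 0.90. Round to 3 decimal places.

Need L with P(θ ≥ L) = 0.90: L = -4.86 − z_{0.1}·3.7.
z = 1.282; L = -4.86 − 1.282 × 3.7 = -9.602.

-9.602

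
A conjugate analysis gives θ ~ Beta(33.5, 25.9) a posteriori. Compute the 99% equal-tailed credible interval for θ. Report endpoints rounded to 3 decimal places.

[0.398, 0.722]

Posterior: Beta(33.5, 25.9).
Equal-tailed 99% interval: the 0.005 and 0.995 quantiles of Beta(33.5, 25.9).
Posterior mean ≈ 0.564, SD ≈ 0.064; a Normal approximation gives roughly [0.400, 0.728].
Exact: F⁻¹(0.005) = 0.398; F⁻¹(0.995) = 0.722.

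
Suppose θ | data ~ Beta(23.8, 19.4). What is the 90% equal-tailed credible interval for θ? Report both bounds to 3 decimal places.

Posterior: Beta(23.8, 19.4).
Equal-tailed 90% interval: the 0.05 and 0.95 quantiles of Beta(23.8, 19.4).
Posterior mean ≈ 0.551, SD ≈ 0.075; a Normal approximation gives roughly [0.428, 0.674].
Exact: F⁻¹(0.05) = 0.426; F⁻¹(0.95) = 0.673.

[0.426, 0.673]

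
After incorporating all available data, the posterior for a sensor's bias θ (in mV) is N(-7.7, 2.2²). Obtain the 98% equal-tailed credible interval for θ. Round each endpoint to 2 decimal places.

[-12.82, -2.58]

The posterior is symmetric, so the 98% equal-tailed interval is θ = -7.7 ± z·2.2 with z = 2.326.
Half-width: 2.326 × 2.2 = 5.12.
-7.7 − 5.12 = -12.82; -7.7 + 5.12 = -2.58.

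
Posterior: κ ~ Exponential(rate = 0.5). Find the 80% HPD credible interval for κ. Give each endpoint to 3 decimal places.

[0.000, 3.219]

The exponential density is strictly decreasing on [0, ∞), so the HPD interval is anchored at 0: [0, q] with P(κ ≤ q) = 0.80.
q = −ln(1 − 0.80) / 0.5 = 1.6094 / 0.5 = 3.219.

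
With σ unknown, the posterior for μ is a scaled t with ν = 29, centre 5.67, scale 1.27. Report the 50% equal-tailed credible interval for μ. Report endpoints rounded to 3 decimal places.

[4.803, 6.537]

The t_29 distribution is symmetric; the 50% interval is 5.67 ± t·1.27 with t_{0.75,29} = 0.683.
Half-width: 0.683 × 1.27 = 0.867.
5.67 − 0.867 = 4.803; 5.67 + 0.867 = 6.537.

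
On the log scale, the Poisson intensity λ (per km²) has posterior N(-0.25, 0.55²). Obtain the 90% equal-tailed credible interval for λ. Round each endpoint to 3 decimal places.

On the log scale the 90% interval is -0.25 ± 1.645 × 0.55 = [-1.1547, 0.6547].
Exponentiate: [e^-1.1547, e^0.6547] = [0.315, 1.925].

[0.315, 1.925]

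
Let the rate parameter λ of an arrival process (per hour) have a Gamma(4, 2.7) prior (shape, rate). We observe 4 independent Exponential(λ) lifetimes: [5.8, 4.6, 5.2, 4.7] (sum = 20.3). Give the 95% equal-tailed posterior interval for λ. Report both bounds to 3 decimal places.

Posterior: Gamma(4+4, 2.7+20.3) = Gamma(8, 23.0) (shape, rate).
Equal-tailed 95% interval: Gamma(8, 23.0) quantiles at 0.025 and 0.975.
Posterior mean ≈ 0.348, SD ≈ 0.123; a Normal approximation gives roughly [0.107, 0.589].
Exact: lower = 0.150; upper = 0.627.

[0.150, 0.627]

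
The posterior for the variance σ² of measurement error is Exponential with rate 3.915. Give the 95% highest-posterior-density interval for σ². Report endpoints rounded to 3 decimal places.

[0.000, 0.765]

The exponential density is strictly decreasing on [0, ∞), so the HPD interval is anchored at 0: [0, q] with P(σ² ≤ q) = 0.95.
q = −ln(1 − 0.95) / 3.915 = 2.9957 / 3.915 = 0.765.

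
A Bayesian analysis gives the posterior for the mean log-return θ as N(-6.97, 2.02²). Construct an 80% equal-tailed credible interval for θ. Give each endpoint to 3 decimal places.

The posterior is symmetric, so the 80% equal-tailed interval is θ = -6.97 ± z·2.02 with z = 1.282.
Half-width: 1.282 × 2.02 = 2.589.
-6.97 − 2.589 = -9.559; -6.97 + 2.589 = -4.381.

[-9.559, -4.381]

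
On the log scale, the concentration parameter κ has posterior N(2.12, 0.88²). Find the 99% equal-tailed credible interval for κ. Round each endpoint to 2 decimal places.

On the log scale the 99% interval is 2.12 ± 2.576 × 0.88 = [-0.1467, 4.3867].
Exponentiate: [e^-0.1467, e^4.3867] = [0.86, 80.38].

[0.86, 80.38]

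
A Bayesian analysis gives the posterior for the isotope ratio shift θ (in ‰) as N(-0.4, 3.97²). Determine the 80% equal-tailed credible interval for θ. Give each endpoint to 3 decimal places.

The posterior is symmetric, so the 80% equal-tailed interval is θ = -0.4 ± z·3.97 with z = 1.282.
Half-width: 1.282 × 3.97 = 5.088.
-0.4 − 5.088 = -5.488; -0.4 + 5.088 = 4.688.

[-5.488, 4.688]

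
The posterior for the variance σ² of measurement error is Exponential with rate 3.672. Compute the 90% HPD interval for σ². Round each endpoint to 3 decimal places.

The exponential density is strictly decreasing on [0, ∞), so the HPD interval is anchored at 0: [0, q] with P(σ² ≤ q) = 0.90.
q = −ln(1 − 0.90) / 3.672 = 2.3026 / 3.672 = 0.627.

[0.000, 0.627]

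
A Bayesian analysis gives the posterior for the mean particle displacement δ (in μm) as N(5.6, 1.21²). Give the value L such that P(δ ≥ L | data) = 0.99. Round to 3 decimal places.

2.785

Need L with P(δ ≥ L) = 0.99: L = 5.6 − z_{0.01}·1.21.
z = 2.326; L = 5.6 − 2.326 × 1.21 = 2.785.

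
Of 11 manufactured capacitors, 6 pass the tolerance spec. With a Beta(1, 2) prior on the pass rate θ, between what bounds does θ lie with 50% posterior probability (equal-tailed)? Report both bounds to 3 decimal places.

[0.409, 0.591]

Posterior: Beta(1+6, 2+5) = Beta(7, 7).
Equal-tailed 50% interval: the 0.25 and 0.75 quantiles of Beta(7, 7).
Posterior mean ≈ 0.500, SD ≈ 0.129; a Normal approximation gives roughly [0.413, 0.587].
Exact: F⁻¹(0.25) = 0.409; F⁻¹(0.75) = 0.591.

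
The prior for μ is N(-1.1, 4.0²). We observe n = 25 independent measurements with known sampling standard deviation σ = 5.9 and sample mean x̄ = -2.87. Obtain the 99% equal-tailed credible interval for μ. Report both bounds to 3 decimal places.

Posterior precision = 1/4.0² + 25/5.9² = 0.0625 + 0.7182 = 0.7807, so posterior SD = 1.1318.
Posterior mean = (-1.1/4.0² + 25·-2.87/5.9²) / 0.7807 = -2.7283.
Interval: -2.7283 ± 2.576 × 1.1318 → [-5.644, 0.187].

[-5.644, 0.187]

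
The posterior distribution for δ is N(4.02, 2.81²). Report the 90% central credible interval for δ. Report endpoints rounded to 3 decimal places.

[-0.602, 8.642]

The posterior is symmetric, so the 90% equal-tailed interval is δ = 4.02 ± z·2.81 with z = 1.645.
Half-width: 1.645 × 2.81 = 4.622.
4.02 − 4.622 = -0.602; 4.02 + 4.622 = 8.642.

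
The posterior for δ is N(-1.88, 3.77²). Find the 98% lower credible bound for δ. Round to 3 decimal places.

-9.623

Need L with P(δ ≥ L) = 0.98: L = -1.88 − z_{0.02}·3.77.
z = 2.054; L = -1.88 − 2.054 × 3.77 = -9.623.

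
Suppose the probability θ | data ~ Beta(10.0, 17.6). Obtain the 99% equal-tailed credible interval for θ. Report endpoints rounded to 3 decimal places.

[0.156, 0.604]

Posterior: Beta(10.0, 17.6).
Equal-tailed 99% interval: the 0.005 and 0.995 quantiles of Beta(10.0, 17.6).
Posterior mean ≈ 0.362, SD ≈ 0.090; a Normal approximation gives roughly [0.131, 0.594].
Exact: F⁻¹(0.005) = 0.156; F⁻¹(0.995) = 0.604.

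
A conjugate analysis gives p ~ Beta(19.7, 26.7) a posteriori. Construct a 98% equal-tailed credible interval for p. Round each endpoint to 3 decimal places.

Posterior: Beta(19.7, 26.7).
Equal-tailed 98% interval: the 0.01 and 0.99 quantiles of Beta(19.7, 26.7).
Posterior mean ≈ 0.425, SD ≈ 0.072; a Normal approximation gives roughly [0.258, 0.592].
Exact: F⁻¹(0.01) = 0.264; F⁻¹(0.99) = 0.594.

[0.264, 0.594]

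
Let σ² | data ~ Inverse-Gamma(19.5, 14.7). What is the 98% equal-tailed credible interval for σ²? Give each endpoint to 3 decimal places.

Inverse-Gamma(19.5, 14.7) quantiles: F⁻¹(0.01) and F⁻¹(0.99).
Equivalently, 1/σ² ~ Gamma(19.5, rate = 14.7); invert its 0.99 and 0.01 quantiles.
Posterior mean ≈ 0.795, SD ≈ 0.190; a Normal approximation gives roughly [0.353, 1.236].
Exact: lower = 0.471; upper = 1.372.

[0.471, 1.372]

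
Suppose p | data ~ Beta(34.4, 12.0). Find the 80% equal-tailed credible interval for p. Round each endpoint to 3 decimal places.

[0.657, 0.821]

Posterior: Beta(34.4, 12.0).
Equal-tailed 80% interval: the 0.1 and 0.9 quantiles of Beta(34.4, 12.0).
Posterior mean ≈ 0.741, SD ≈ 0.064; a Normal approximation gives roughly [0.660, 0.823].
Exact: F⁻¹(0.1) = 0.657; F⁻¹(0.9) = 0.821.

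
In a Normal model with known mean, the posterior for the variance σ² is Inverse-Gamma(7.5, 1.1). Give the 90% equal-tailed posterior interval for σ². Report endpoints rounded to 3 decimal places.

[0.088, 0.303]

Inverse-Gamma(7.5, 1.1) quantiles: F⁻¹(0.05) and F⁻¹(0.95).
Equivalently, 1/σ² ~ Gamma(7.5, rate = 1.1); invert its 0.95 and 0.05 quantiles.
Posterior mean ≈ 0.169, SD ≈ 0.072; a Normal approximation gives roughly [0.051, 0.288].
Exact: lower = 0.088; upper = 0.303.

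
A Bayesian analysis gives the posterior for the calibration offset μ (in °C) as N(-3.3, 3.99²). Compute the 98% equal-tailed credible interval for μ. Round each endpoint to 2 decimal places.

[-12.58, 5.98]

The posterior is symmetric, so the 98% equal-tailed interval is μ = -3.3 ± z·3.99 with z = 2.326.
Half-width: 2.326 × 3.99 = 9.28.
-3.3 − 9.28 = -12.58; -3.3 + 9.28 = 5.98.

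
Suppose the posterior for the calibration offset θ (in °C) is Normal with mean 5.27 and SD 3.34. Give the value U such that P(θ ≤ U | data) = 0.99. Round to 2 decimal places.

Need U with P(θ ≤ U) = 0.99: U = 5.27 + z_{0.01}·3.34.
z = 2.326; U = 5.27 + 2.326 × 3.34 = 13.04.

13.04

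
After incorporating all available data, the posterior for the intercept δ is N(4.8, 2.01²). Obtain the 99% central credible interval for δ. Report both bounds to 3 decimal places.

The posterior is symmetric, so the 99% equal-tailed interval is δ = 4.8 ± z·2.01 with z = 2.576.
Half-width: 2.576 × 2.01 = 5.177.
4.8 − 5.177 = -0.377; 4.8 + 5.177 = 9.977.

[-0.377, 9.977]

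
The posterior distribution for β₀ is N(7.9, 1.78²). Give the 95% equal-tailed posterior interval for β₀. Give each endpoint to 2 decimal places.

The posterior is symmetric, so the 95% equal-tailed interval is β₀ = 7.9 ± z·1.78 with z = 1.960.
Half-width: 1.960 × 1.78 = 3.49.
7.9 − 3.49 = 4.41; 7.9 + 3.49 = 11.39.

[4.41, 11.39]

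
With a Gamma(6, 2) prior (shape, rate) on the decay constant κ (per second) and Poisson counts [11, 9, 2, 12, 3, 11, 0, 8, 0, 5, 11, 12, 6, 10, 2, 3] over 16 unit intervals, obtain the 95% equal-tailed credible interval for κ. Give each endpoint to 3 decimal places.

Posterior: Gamma(6+105, 2+16) = Gamma(111, 18) (shape, rate).
Equal-tailed 95% interval: Gamma(111, 18) quantiles at 0.025 and 0.975.
Posterior mean ≈ 6.167, SD ≈ 0.585; a Normal approximation gives roughly [5.019, 7.314].
Exact: lower = 5.073; upper = 7.366.

[5.073, 7.366]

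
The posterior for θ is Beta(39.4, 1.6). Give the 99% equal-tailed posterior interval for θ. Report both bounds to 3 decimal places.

Posterior: Beta(39.4, 1.6).
Equal-tailed 99% interval: the 0.005 and 0.995 quantiles of Beta(39.4, 1.6).
Posterior mean ≈ 0.961, SD ≈ 0.030; a Normal approximation gives roughly [0.884, 1.038].
Exact: F⁻¹(0.005) = 0.846; F⁻¹(0.995) = 0.999.

[0.846, 0.999]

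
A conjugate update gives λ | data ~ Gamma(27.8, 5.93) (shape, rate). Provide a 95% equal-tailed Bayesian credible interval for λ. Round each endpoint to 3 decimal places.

Posterior: Gamma(shape 27.8, rate 5.93).
Equal-tailed 95% interval: Gamma(27.8, 5.93) quantiles at 0.025 and 0.975.
Posterior mean ≈ 4.688, SD ≈ 0.889; a Normal approximation gives roughly [2.945, 6.431].
Exact: lower = 3.110; upper = 6.585.

[3.110, 6.585]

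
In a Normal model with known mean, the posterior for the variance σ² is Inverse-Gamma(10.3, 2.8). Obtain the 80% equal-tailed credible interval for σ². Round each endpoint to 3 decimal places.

[0.192, 0.433]

Inverse-Gamma(10.3, 2.8) quantiles: F⁻¹(0.1) and F⁻¹(0.9).
Equivalently, 1/σ² ~ Gamma(10.3, rate = 2.8); invert its 0.9 and 0.1 quantiles.
Posterior mean ≈ 0.301, SD ≈ 0.105; a Normal approximation gives roughly [0.167, 0.435].
Exact: lower = 0.192; upper = 0.433.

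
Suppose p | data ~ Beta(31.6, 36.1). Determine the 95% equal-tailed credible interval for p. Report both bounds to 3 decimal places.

[0.350, 0.585]

Posterior: Beta(31.6, 36.1).
Equal-tailed 95% interval: the 0.025 and 0.975 quantiles of Beta(31.6, 36.1).
Posterior mean ≈ 0.467, SD ≈ 0.060; a Normal approximation gives roughly [0.349, 0.585].
Exact: F⁻¹(0.025) = 0.350; F⁻¹(0.975) = 0.585.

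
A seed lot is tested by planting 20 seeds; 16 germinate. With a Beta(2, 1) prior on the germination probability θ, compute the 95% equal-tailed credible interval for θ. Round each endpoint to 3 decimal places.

Posterior: Beta(2+16, 1+4) = Beta(18, 5).
Equal-tailed 95% interval: the 0.025 and 0.975 quantiles of Beta(18, 5).
Posterior mean ≈ 0.783, SD ≈ 0.084; a Normal approximation gives roughly [0.618, 0.948].
Exact: F⁻¹(0.025) = 0.597; F⁻¹(0.975) = 0.922.

[0.597, 0.922]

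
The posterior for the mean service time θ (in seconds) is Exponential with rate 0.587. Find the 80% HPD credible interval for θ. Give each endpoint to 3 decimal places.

[0.000, 2.742]

The exponential density is strictly decreasing on [0, ∞), so the HPD interval is anchored at 0: [0, q] with P(θ ≤ q) = 0.80.
q = −ln(1 − 0.80) / 0.587 = 1.6094 / 0.587 = 2.742.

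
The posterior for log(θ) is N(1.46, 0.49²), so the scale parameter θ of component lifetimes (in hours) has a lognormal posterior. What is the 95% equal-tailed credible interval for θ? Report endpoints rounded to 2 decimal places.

On the log scale the 95% interval is 1.46 ± 1.960 × 0.49 = [0.4996, 2.4204].
Exponentiate: [e^0.4996, e^2.4204] = [1.65, 11.25].

[1.65, 11.25]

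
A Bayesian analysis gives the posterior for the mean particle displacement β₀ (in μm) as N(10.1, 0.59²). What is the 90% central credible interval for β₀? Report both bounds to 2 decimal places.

The posterior is symmetric, so the 90% equal-tailed interval is β₀ = 10.1 ± z·0.59 with z = 1.645.
Half-width: 1.645 × 0.59 = 0.97.
10.1 − 0.97 = 9.13; 10.1 + 0.97 = 11.07.

[9.13, 11.07]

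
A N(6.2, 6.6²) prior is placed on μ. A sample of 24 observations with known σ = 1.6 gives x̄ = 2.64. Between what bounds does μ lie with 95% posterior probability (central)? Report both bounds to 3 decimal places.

[2.009, 3.288]

Posterior precision = 1/6.6² + 24/1.6² = 0.0230 + 9.3750 = 9.3980, so posterior SD = 0.3262.
Posterior mean = (6.2/6.6² + 24·2.64/1.6²) / 9.3980 = 2.6487.
Interval: 2.6487 ± 1.960 × 0.3262 → [2.009, 3.288].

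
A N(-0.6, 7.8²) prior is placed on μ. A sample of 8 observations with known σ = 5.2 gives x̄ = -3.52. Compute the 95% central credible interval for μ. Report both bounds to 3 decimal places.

[-6.874, 0.141]

Posterior precision = 1/7.8² + 8/5.2² = 0.0164 + 0.2959 = 0.3123, so posterior SD = 1.7894.
Posterior mean = (-0.6/7.8² + 8·-3.52/5.2²) / 0.3123 = -3.3663.
Interval: -3.3663 ± 1.960 × 1.7894 → [-6.874, 0.141].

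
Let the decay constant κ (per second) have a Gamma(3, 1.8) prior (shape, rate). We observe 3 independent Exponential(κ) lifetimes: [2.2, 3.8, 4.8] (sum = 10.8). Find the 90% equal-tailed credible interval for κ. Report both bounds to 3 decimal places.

Posterior: Gamma(3+3, 1.8+10.8) = Gamma(6, 12.6) (shape, rate).
Equal-tailed 90% interval: Gamma(6, 12.6) quantiles at 0.05 and 0.95.
Posterior mean ≈ 0.476, SD ≈ 0.194; a Normal approximation gives roughly [0.156, 0.796].
Exact: lower = 0.207; upper = 0.834.

[0.207, 0.834]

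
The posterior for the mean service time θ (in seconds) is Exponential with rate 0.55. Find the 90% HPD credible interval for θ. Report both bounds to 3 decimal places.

The exponential density is strictly decreasing on [0, ∞), so the HPD interval is anchored at 0: [0, q] with P(θ ≤ q) = 0.90.
q = −ln(1 − 0.90) / 0.55 = 2.3026 / 0.55 = 4.187.

[0.000, 4.187]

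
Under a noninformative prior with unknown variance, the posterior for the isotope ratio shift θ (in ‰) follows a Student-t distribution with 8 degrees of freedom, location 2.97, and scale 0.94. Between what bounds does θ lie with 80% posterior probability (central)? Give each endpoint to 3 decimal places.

[1.657, 4.283]

The t_8 distribution is symmetric; the 80% interval is 2.97 ± t·0.94 with t_{0.9,8} = 1.397.
Half-width: 1.397 × 0.94 = 1.313.
2.97 − 1.313 = 1.657; 2.97 + 1.313 = 4.283.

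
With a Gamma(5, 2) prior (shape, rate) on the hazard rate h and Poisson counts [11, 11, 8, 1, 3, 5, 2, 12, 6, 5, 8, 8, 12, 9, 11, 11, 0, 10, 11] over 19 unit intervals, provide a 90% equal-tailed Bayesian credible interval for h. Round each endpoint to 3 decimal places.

Posterior: Gamma(5+144, 2+19) = Gamma(149, 21) (shape, rate).
Equal-tailed 90% interval: Gamma(149, 21) quantiles at 0.05 and 0.95.
Posterior mean ≈ 7.095, SD ≈ 0.581; a Normal approximation gives roughly [6.139, 8.051].
Exact: lower = 6.167; upper = 8.078.

[6.167, 8.078]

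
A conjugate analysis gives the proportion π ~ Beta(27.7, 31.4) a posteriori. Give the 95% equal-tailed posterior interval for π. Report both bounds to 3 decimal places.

Posterior: Beta(27.7, 31.4).
Equal-tailed 95% interval: the 0.025 and 0.975 quantiles of Beta(27.7, 31.4).
Posterior mean ≈ 0.469, SD ≈ 0.064; a Normal approximation gives roughly [0.343, 0.595].
Exact: F⁻¹(0.025) = 0.344; F⁻¹(0.975) = 0.595.

[0.344, 0.595]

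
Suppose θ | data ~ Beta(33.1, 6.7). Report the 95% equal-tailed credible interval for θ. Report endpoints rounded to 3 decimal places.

Posterior: Beta(33.1, 6.7).
Equal-tailed 95% interval: the 0.025 and 0.975 quantiles of Beta(33.1, 6.7).
Posterior mean ≈ 0.832, SD ≈ 0.059; a Normal approximation gives roughly [0.717, 0.946].
Exact: F⁻¹(0.025) = 0.703; F⁻¹(0.975) = 0.929.

[0.703, 0.929]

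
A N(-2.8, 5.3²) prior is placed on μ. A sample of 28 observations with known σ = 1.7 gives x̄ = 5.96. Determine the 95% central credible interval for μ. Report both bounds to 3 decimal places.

Posterior precision = 1/5.3² + 28/1.7² = 0.0356 + 9.6886 = 9.7242, so posterior SD = 0.3207.
Posterior mean = (-2.8/5.3² + 28·5.96/1.7²) / 9.7242 = 5.9279.
Interval: 5.9279 ± 1.960 × 0.3207 → [5.299, 6.556].

[5.299, 6.556]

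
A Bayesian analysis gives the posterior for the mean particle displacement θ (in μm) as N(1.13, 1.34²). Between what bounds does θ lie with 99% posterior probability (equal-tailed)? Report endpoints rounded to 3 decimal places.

The posterior is symmetric, so the 99% equal-tailed interval is θ = 1.13 ± z·1.34 with z = 2.576.
Half-width: 2.576 × 1.34 = 3.452.
1.13 − 3.452 = -2.322; 1.13 + 3.452 = 4.582.

[-2.322, 4.582]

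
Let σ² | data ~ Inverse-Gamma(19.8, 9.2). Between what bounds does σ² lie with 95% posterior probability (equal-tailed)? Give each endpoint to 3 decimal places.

Inverse-Gamma(19.8, 9.2) quantiles: F⁻¹(0.025) and F⁻¹(0.975).
Equivalently, 1/σ² ~ Gamma(19.8, rate = 9.2); invert its 0.975 and 0.025 quantiles.
Posterior mean ≈ 0.489, SD ≈ 0.116; a Normal approximation gives roughly [0.262, 0.717].
Exact: lower = 0.313; upper = 0.763.

[0.313, 0.763]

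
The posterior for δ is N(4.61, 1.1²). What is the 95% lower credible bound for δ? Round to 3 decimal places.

2.801

Need L with P(δ ≥ L) = 0.95: L = 4.61 − z_{0.05}·1.1.
z = 1.645; L = 4.61 − 1.645 × 1.1 = 2.801.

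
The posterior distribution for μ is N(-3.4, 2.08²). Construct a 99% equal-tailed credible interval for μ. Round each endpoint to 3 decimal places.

The posterior is symmetric, so the 99% equal-tailed interval is μ = -3.4 ± z·2.08 with z = 2.576.
Half-width: 2.576 × 2.08 = 5.358.
-3.4 − 5.358 = -8.758; -3.4 + 5.358 = 1.958.

[-8.758, 1.958]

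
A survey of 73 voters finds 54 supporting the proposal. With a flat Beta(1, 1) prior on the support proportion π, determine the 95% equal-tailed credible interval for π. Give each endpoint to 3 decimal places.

Posterior: Beta(1+54, 1+19) = Beta(55, 20).
Equal-tailed 95% interval: the 0.025 and 0.975 quantiles of Beta(55, 20).
Posterior mean ≈ 0.733, SD ≈ 0.051; a Normal approximation gives roughly [0.634, 0.833].
Exact: F⁻¹(0.025) = 0.628; F⁻¹(0.975) = 0.826.

[0.628, 0.826]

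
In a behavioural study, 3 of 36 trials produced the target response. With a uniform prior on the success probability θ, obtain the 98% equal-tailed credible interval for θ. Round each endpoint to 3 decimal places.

Posterior: Beta(1+3, 1+33) = Beta(4, 34).
Equal-tailed 98% interval: the 0.01 and 0.99 quantiles of Beta(4, 34).
Posterior mean ≈ 0.105, SD ≈ 0.049; a Normal approximation gives roughly [-0.009, 0.220].
Exact: F⁻¹(0.01) = 0.023; F⁻¹(0.99) = 0.247.

[0.023, 0.247]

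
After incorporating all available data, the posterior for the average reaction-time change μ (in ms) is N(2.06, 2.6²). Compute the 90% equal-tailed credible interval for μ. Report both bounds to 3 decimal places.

[-2.217, 6.337]

The posterior is symmetric, so the 90% equal-tailed interval is μ = 2.06 ± z·2.6 with z = 1.645.
Half-width: 1.645 × 2.6 = 4.277.
2.06 − 4.277 = -2.217; 2.06 + 4.277 = 6.337.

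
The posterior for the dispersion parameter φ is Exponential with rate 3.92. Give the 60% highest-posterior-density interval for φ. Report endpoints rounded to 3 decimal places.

The exponential density is strictly decreasing on [0, ∞), so the HPD interval is anchored at 0: [0, q] with P(φ ≤ q) = 0.60.
q = −ln(1 − 0.60) / 3.92 = 0.9163 / 3.92 = 0.234.

[0.000, 0.234]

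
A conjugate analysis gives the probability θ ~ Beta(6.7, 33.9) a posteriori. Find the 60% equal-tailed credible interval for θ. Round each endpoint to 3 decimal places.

[0.115, 0.212]

Posterior: Beta(6.7, 33.9).
Equal-tailed 60% interval: the 0.2 and 0.8 quantiles of Beta(6.7, 33.9).
Posterior mean ≈ 0.165, SD ≈ 0.058; a Normal approximation gives roughly [0.117, 0.213].
Exact: F⁻¹(0.2) = 0.115; F⁻¹(0.8) = 0.212.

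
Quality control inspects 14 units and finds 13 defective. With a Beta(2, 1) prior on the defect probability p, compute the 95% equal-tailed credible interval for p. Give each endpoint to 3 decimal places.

Posterior: Beta(2+13, 1+1) = Beta(15, 2).
Equal-tailed 95% interval: the 0.025 and 0.975 quantiles of Beta(15, 2).
Posterior mean ≈ 0.882, SD ≈ 0.076; a Normal approximation gives roughly [0.734, 1.031].
Exact: F⁻¹(0.025) = 0.698; F⁻¹(0.975) = 0.984.

[0.698, 0.984]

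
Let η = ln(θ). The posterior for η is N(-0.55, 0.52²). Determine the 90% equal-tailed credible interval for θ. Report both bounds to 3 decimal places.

On the log scale the 90% interval is -0.55 ± 1.645 × 0.52 = [-1.4053, 0.3053].
Exponentiate: [e^-1.4053, e^0.3053] = [0.245, 1.357].

[0.245, 1.357]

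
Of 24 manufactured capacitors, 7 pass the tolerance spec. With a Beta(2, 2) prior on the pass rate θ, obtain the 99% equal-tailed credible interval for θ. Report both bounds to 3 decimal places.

Posterior: Beta(2+7, 2+17) = Beta(9, 19).
Equal-tailed 99% interval: the 0.005 and 0.995 quantiles of Beta(9, 19).
Posterior mean ≈ 0.321, SD ≈ 0.087; a Normal approximation gives roughly [0.098, 0.545].
Exact: F⁻¹(0.005) = 0.128; F⁻¹(0.995) = 0.561.

[0.128, 0.561]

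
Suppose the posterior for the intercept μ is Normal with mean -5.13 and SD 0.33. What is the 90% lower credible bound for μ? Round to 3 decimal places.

-5.553

Need L with P(μ ≥ L) = 0.90: L = -5.13 − z_{0.1}·0.33.
z = 1.282; L = -5.13 − 1.282 × 0.33 = -5.553.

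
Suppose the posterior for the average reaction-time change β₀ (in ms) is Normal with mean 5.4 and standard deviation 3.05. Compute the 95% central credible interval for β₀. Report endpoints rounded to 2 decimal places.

The posterior is symmetric, so the 95% equal-tailed interval is β₀ = 5.4 ± z·3.05 with z = 1.960.
Half-width: 1.960 × 3.05 = 5.98.
5.4 − 5.98 = -0.58; 5.4 + 5.98 = 11.38.

[-0.58, 11.38]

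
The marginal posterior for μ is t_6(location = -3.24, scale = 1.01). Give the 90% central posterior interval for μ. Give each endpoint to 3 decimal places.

The t_6 distribution is symmetric; the 90% interval is -3.24 ± t·1.01 with t_{0.95,6} = 1.943.
Half-width: 1.943 × 1.01 = 1.963.
-3.24 − 1.963 = -5.203; -3.24 + 1.963 = -1.277.

[-5.203, -1.277]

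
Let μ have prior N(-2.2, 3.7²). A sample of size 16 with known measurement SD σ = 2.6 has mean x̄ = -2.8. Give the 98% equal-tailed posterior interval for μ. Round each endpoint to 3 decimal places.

Posterior precision = 1/3.7² + 16/2.6² = 0.0730 + 2.3669 = 2.4399, so posterior SD = 0.6402.
Posterior mean = (-2.2/3.7² + 16·-2.8/2.6²) / 2.4399 = -2.7820.
Interval: -2.7820 ± 2.326 × 0.6402 → [-4.271, -1.293].

[-4.271, -1.293]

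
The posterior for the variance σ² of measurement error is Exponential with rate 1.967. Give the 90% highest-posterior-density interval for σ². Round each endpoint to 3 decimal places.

The exponential density is strictly decreasing on [0, ∞), so the HPD interval is anchored at 0: [0, q] with P(σ² ≤ q) = 0.90.
q = −ln(1 − 0.90) / 1.967 = 2.3026 / 1.967 = 1.171.

[0.000, 1.171]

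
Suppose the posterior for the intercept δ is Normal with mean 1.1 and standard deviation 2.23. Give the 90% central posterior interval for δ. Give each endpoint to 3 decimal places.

[-2.568, 4.768]

The posterior is symmetric, so the 90% equal-tailed interval is δ = 1.1 ± z·2.23 with z = 1.645.
Half-width: 1.645 × 2.23 = 3.668.
1.1 − 3.668 = -2.568; 1.1 + 3.668 = 4.768.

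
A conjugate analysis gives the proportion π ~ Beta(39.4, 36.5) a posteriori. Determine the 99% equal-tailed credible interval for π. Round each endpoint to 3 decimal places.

Posterior: Beta(39.4, 36.5).
Equal-tailed 99% interval: the 0.005 and 0.995 quantiles of Beta(39.4, 36.5).
Posterior mean ≈ 0.519, SD ≈ 0.057; a Normal approximation gives roughly [0.372, 0.666].
Exact: F⁻¹(0.005) = 0.373; F⁻¹(0.995) = 0.663.

[0.373, 0.663]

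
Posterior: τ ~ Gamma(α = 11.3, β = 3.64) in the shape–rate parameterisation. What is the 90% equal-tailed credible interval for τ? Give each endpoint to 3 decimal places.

[1.757, 4.763]

Posterior: Gamma(shape 11.3, rate 3.64).
Equal-tailed 90% interval: Gamma(11.3, 3.64) quantiles at 0.05 and 0.95.
Posterior mean ≈ 3.104, SD ≈ 0.924; a Normal approximation gives roughly [1.585, 4.623].
Exact: lower = 1.757; upper = 4.763.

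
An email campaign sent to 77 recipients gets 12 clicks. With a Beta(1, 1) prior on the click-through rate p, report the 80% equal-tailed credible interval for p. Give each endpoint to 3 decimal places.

Posterior: Beta(1+12, 1+65) = Beta(13, 66).
Equal-tailed 80% interval: the 0.1 and 0.9 quantiles of Beta(13, 66).
Posterior mean ≈ 0.165, SD ≈ 0.041; a Normal approximation gives roughly [0.111, 0.218].
Exact: F⁻¹(0.1) = 0.113; F⁻¹(0.9) = 0.219.

[0.113, 0.219]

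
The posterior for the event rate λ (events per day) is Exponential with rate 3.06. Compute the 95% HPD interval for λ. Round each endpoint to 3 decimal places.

The exponential density is strictly decreasing on [0, ∞), so the HPD interval is anchored at 0: [0, q] with P(λ ≤ q) = 0.95.
q = −ln(1 − 0.95) / 3.06 = 2.9957 / 3.06 = 0.979.

[0.000, 0.979]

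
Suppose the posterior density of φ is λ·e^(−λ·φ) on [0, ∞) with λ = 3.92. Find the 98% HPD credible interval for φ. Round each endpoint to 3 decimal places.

The exponential density is strictly decreasing on [0, ∞), so the HPD interval is anchored at 0: [0, q] with P(φ ≤ q) = 0.98.
q = −ln(1 − 0.98) / 3.92 = 3.9120 / 3.92 = 0.998.

[0.000, 0.998]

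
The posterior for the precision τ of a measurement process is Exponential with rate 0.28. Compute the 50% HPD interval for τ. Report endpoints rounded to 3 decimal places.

The exponential density is strictly decreasing on [0, ∞), so the HPD interval is anchored at 0: [0, q] with P(τ ≤ q) = 0.50.
q = −ln(1 − 0.50) / 0.28 = 0.6931 / 0.28 = 2.476.

[0.000, 2.476]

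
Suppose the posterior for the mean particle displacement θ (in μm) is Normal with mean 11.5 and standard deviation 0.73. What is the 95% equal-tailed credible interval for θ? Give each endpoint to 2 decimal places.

The posterior is symmetric, so the 95% equal-tailed interval is θ = 11.5 ± z·0.73 with z = 1.960.
Half-width: 1.960 × 0.73 = 1.43.
11.5 − 1.43 = 10.07; 11.5 + 1.43 = 12.93.

[10.07, 12.93]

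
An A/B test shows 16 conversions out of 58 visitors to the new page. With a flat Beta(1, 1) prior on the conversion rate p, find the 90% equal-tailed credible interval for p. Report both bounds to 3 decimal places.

[0.193, 0.382]

Posterior: Beta(1+16, 1+42) = Beta(17, 43).
Equal-tailed 90% interval: the 0.05 and 0.95 quantiles of Beta(17, 43).
Posterior mean ≈ 0.283, SD ≈ 0.058; a Normal approximation gives roughly [0.188, 0.378].
Exact: F⁻¹(0.05) = 0.193; F⁻¹(0.95) = 0.382.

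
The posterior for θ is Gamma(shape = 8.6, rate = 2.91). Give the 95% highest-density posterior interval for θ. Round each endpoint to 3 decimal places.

The posterior is unimodal and skewed, so the HPD interval has equal density at both endpoints and is the shortest 95% interval.
Solving f(1.155) = f(4.963) with F(4.963) − F(1.155) = 0.95 gives [1.155, 4.963].
For comparison, the equal-tailed interval is [1.322, 5.233]; the HPD is narrower and shifted toward the mode.

[1.155, 4.963]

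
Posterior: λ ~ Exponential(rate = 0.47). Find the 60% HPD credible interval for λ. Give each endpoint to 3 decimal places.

The exponential density is strictly decreasing on [0, ∞), so the HPD interval is anchored at 0: [0, q] with P(λ ≤ q) = 0.60.
q = −ln(1 − 0.60) / 0.47 = 0.9163 / 0.47 = 1.950.

[0.000, 1.950]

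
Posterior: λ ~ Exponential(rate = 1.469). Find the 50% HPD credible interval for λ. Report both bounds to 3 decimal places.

[0.000, 0.472]

The exponential density is strictly decreasing on [0, ∞), so the HPD interval is anchored at 0: [0, q] with P(λ ≤ q) = 0.50.
q = −ln(1 − 0.50) / 1.469 = 0.6931 / 1.469 = 0.472.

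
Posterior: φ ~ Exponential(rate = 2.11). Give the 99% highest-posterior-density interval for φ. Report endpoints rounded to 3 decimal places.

[0.000, 2.183]

The exponential density is strictly decreasing on [0, ∞), so the HPD interval is anchored at 0: [0, q] with P(φ ≤ q) = 0.99.
q = −ln(1 − 0.99) / 2.11 = 4.6052 / 2.11 = 2.183.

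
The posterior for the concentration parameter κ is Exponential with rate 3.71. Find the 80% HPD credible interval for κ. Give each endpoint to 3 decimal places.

[0.000, 0.434]

The exponential density is strictly decreasing on [0, ∞), so the HPD interval is anchored at 0: [0, q] with P(κ ≤ q) = 0.80.
q = −ln(1 − 0.80) / 3.71 = 1.6094 / 3.71 = 0.434.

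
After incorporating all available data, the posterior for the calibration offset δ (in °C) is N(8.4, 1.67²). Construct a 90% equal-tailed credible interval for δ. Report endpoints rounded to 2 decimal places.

[5.65, 11.15]

The posterior is symmetric, so the 90% equal-tailed interval is δ = 8.4 ± z·1.67 with z = 1.645.
Half-width: 1.645 × 1.67 = 2.75.
8.4 − 2.75 = 5.65; 8.4 + 2.75 = 11.15.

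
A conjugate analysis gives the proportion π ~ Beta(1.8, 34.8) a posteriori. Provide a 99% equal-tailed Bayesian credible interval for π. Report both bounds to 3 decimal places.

Posterior: Beta(1.8, 34.8).
Equal-tailed 99% interval: the 0.005 and 0.995 quantiles of Beta(1.8, 34.8).
Posterior mean ≈ 0.049, SD ≈ 0.035; a Normal approximation gives roughly [-0.042, 0.140].
Exact: F⁻¹(0.005) = 0.002; F⁻¹(0.995) = 0.181.

[0.002, 0.181]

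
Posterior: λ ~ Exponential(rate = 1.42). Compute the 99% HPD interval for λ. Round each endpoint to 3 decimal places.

[0.000, 3.243]

The exponential density is strictly decreasing on [0, ∞), so the HPD interval is anchored at 0: [0, q] with P(λ ≤ q) = 0.99.
q = −ln(1 − 0.99) / 1.42 = 4.6052 / 1.42 = 3.243.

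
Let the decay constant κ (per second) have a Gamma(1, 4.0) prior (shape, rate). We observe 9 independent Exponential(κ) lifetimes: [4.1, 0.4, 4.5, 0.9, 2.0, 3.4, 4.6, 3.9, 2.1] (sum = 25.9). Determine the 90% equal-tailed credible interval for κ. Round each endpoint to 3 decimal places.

Posterior: Gamma(1+9, 4.0+25.9) = Gamma(10, 29.9) (shape, rate).
Equal-tailed 90% interval: Gamma(10, 29.9) quantiles at 0.05 and 0.95.
Posterior mean ≈ 0.334, SD ≈ 0.106; a Normal approximation gives roughly [0.160, 0.508].
Exact: lower = 0.181; upper = 0.525.

[0.181, 0.525]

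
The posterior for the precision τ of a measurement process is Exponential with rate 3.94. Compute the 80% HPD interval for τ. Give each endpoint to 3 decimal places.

The exponential density is strictly decreasing on [0, ∞), so the HPD interval is anchored at 0: [0, q] with P(τ ≤ q) = 0.80.
q = −ln(1 − 0.80) / 3.94 = 1.6094 / 3.94 = 0.408.

[0.000, 0.408]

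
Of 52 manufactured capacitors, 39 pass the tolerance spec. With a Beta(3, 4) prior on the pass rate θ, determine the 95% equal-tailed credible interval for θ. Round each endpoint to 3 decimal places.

Posterior: Beta(3+39, 4+13) = Beta(42, 17).
Equal-tailed 95% interval: the 0.025 and 0.975 quantiles of Beta(42, 17).
Posterior mean ≈ 0.712, SD ≈ 0.058; a Normal approximation gives roughly [0.597, 0.826].
Exact: F⁻¹(0.025) = 0.591; F⁻¹(0.975) = 0.819.

[0.591, 0.819]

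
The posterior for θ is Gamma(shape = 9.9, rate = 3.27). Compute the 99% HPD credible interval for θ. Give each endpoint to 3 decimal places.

The posterior is unimodal and skewed, so the HPD interval has equal density at both endpoints and is the shortest 99% interval.
Solving f(0.983) = f(5.827) with F(5.827) − F(0.983) = 0.99 gives [0.983, 5.827].
For comparison, the equal-tailed interval is [1.119, 6.073]; the HPD is narrower and shifted toward the mode.

[0.983, 5.827]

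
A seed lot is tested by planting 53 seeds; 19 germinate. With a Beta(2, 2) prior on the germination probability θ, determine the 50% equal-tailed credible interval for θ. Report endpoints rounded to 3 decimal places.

[0.324, 0.411]

Posterior: Beta(2+19, 2+34) = Beta(21, 36).
Equal-tailed 50% interval: the 0.25 and 0.75 quantiles of Beta(21, 36).
Posterior mean ≈ 0.368, SD ≈ 0.063; a Normal approximation gives roughly [0.326, 0.411].
Exact: F⁻¹(0.25) = 0.324; F⁻¹(0.75) = 0.411.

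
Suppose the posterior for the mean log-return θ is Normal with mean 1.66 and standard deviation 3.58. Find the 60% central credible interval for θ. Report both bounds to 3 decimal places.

[-1.353, 4.673]

The posterior is symmetric, so the 60% equal-tailed interval is θ = 1.66 ± z·3.58 with z = 0.842.
Half-width: 0.842 × 3.58 = 3.013.
1.66 − 3.013 = -1.353; 1.66 + 3.013 = 4.673.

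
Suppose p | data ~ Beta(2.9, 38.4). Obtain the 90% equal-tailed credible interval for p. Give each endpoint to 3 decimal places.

[0.019, 0.145]

Posterior: Beta(2.9, 38.4).
Equal-tailed 90% interval: the 0.05 and 0.95 quantiles of Beta(2.9, 38.4).
Posterior mean ≈ 0.070, SD ≈ 0.039; a Normal approximation gives roughly [0.006, 0.135].
Exact: F⁻¹(0.05) = 0.019; F⁻¹(0.95) = 0.145.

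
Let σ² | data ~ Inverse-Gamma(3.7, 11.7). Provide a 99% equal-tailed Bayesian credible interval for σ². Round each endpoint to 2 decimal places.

Inverse-Gamma(3.7, 11.7) quantiles: F⁻¹(0.005) and F⁻¹(0.995).
Equivalently, 1/σ² ~ Gamma(3.7, rate = 11.7); invert its 0.995 and 0.005 quantiles.
Posterior mean ≈ 4.33, SD ≈ 3.32; a Normal approximation gives roughly [-4.23, 12.89].
Exact: lower = 1.12; upper = 20.77.

[1.12, 20.77]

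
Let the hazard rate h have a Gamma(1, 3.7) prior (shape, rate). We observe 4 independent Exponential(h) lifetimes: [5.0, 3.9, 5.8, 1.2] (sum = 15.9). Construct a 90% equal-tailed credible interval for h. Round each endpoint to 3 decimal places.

[0.101, 0.467]

Posterior: Gamma(1+4, 3.7+15.9) = Gamma(5, 19.6) (shape, rate).
Equal-tailed 90% interval: Gamma(5, 19.6) quantiles at 0.05 and 0.95.
Posterior mean ≈ 0.255, SD ≈ 0.114; a Normal approximation gives roughly [0.067, 0.443].
Exact: lower = 0.101; upper = 0.467.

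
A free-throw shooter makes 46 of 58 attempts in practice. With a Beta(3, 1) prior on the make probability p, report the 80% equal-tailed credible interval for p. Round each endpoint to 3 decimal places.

Posterior: Beta(3+46, 1+12) = Beta(49, 13).
Equal-tailed 80% interval: the 0.1 and 0.9 quantiles of Beta(49, 13).
Posterior mean ≈ 0.790, SD ≈ 0.051; a Normal approximation gives roughly [0.725, 0.856].
Exact: F⁻¹(0.1) = 0.723; F⁻¹(0.9) = 0.854.

[0.723, 0.854]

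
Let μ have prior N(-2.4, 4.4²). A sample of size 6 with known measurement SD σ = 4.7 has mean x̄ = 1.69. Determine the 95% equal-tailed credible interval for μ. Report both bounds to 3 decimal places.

[-2.411, 4.484]

Posterior precision = 1/4.4² + 6/4.7² = 0.0517 + 0.2716 = 0.3233, so posterior SD = 1.7588.
Posterior mean = (-2.4/4.4² + 6·1.69/4.7²) / 0.3233 = 1.0365.
Interval: 1.0365 ± 1.960 × 1.7588 → [-2.411, 4.484].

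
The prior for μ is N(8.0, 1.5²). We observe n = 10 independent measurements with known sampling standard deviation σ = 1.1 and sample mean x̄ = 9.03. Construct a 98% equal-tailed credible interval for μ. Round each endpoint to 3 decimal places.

[8.189, 9.766]

Posterior precision = 1/1.5² + 10/1.1² = 0.4444 + 8.2645 = 8.7089, so posterior SD = 0.3389.
Posterior mean = (8.0/1.5² + 10·9.03/1.1²) / 8.7089 = 8.9774.
Interval: 8.9774 ± 2.326 × 0.3389 → [8.189, 9.766].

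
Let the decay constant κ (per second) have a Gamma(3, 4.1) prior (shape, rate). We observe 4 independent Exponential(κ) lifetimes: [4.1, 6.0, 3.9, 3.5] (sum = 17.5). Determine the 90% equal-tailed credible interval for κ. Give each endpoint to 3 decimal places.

[0.152, 0.548]

Posterior: Gamma(3+4, 4.1+17.5) = Gamma(7, 21.6) (shape, rate).
Equal-tailed 90% interval: Gamma(7, 21.6) quantiles at 0.05 and 0.95.
Posterior mean ≈ 0.324, SD ≈ 0.122; a Normal approximation gives roughly [0.123, 0.526].
Exact: lower = 0.152; upper = 0.548.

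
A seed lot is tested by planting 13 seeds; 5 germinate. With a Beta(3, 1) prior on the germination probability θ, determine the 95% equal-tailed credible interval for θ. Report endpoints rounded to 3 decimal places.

Posterior: Beta(3+5, 1+8) = Beta(8, 9).
Equal-tailed 95% interval: the 0.025 and 0.975 quantiles of Beta(8, 9).
Posterior mean ≈ 0.471, SD ≈ 0.118; a Normal approximation gives roughly [0.240, 0.701].
Exact: F⁻¹(0.025) = 0.247; F⁻¹(0.975) = 0.701.

[0.247, 0.701]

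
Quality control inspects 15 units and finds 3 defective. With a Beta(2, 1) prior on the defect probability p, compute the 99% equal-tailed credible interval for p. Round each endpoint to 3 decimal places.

Posterior: Beta(2+3, 1+12) = Beta(5, 13).
Equal-tailed 99% interval: the 0.005 and 0.995 quantiles of Beta(5, 13).
Posterior mean ≈ 0.278, SD ≈ 0.103; a Normal approximation gives roughly [0.013, 0.542].
Exact: F⁻¹(0.005) = 0.070; F⁻¹(0.995) = 0.573.

[0.070, 0.573]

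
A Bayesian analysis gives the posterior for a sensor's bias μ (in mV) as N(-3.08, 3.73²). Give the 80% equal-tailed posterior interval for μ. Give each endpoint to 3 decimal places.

The posterior is symmetric, so the 80% equal-tailed interval is μ = -3.08 ± z·3.73 with z = 1.282.
Half-width: 1.282 × 3.73 = 4.780.
-3.08 − 4.780 = -7.860; -3.08 + 4.780 = 1.700.

[-7.860, 1.700]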